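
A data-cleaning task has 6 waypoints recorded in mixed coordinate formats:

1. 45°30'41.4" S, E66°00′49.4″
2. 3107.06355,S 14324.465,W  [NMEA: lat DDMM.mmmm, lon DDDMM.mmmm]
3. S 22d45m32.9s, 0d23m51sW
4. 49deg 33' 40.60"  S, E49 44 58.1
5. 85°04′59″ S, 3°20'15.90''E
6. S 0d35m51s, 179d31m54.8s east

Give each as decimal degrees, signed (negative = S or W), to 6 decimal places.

Point 1:
  φ: 30′ + 41.4″ = 30.69000′; 45 + 30.69000/60 = 45.5115000
  hemisphere S, so the sign is −
  Longitude: 0′ + 49.4″ = 0.82333′; 66 + 0.82333/60 = 66.0137222
  E → positive
Point 2:
  Latitude: degrees = first 2 digits = 31, minutes = 7.06355; 31 + 7.06355/60 = 31.1177258
  S → negative
  Lon: split at 3 digits → 143° and 24.465′; 143 + 24.465/60 = 143.4077500
  W → negative
Point 3:
  Latitude: 22° + 45/60 + 32.9/3600 = 22 + 0.750000 + 0.009139 = 22.7591389
  S ⇒ negate
  Longitude: 0 + 23/60 + 51/3600 = 0.3975000
  W → negative
Point 4:
  Lat: 49 + 33/60 + 40.6/3600 = 49.5612778
  S ⇒ negate
  Longitude: 44′ + 58.1″ = 44.96833′; 49 + 44.96833/60 = 49.7494722
  E ⇒ keep positive
Point 5:
  Lat: 85 + 4/60 + 59/3600 = 85.0830556
  S ⇒ negate
  λ: 3° + 20/60 + 15.9/3600 = 3 + 0.333333 + 0.004417 = 3.3377500
  E → positive
Point 6:
  Lat: 35′ + 51″ = 35.85000′; 0 + 35.85000/60 = 0.5975000
  S ⇒ negate
  Longitude: 179 + 31/60 + 54.8/3600 = 179.5318889
  E ⇒ keep positive

1. -45.511500, 66.013722
2. -31.117726, -143.407750
3. -22.759139, -0.397500
4. -49.561278, 49.749472
5. -85.083056, 3.337750
6. -0.597500, 179.531889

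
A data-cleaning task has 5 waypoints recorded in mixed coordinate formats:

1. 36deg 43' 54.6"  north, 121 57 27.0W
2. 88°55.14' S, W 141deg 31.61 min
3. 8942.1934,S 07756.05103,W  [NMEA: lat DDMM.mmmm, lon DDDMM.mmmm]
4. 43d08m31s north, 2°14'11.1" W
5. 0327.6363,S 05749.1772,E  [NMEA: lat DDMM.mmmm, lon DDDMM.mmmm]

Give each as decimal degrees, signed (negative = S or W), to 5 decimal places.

1. 36.73183, -121.95750
2. -88.91900, -141.52683
3. -89.70322, -77.93418
4. 43.14194, -2.23642
5. -3.46061, 57.81962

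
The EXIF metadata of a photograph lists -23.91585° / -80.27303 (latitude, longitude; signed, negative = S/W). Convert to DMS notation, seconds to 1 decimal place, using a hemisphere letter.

23°54′57.1″ S, 80°16′22.9″ W

Latitude is negative → S; |value| = 23.915850
φ: whole degrees 23; 54.95100′ → 54′ and 57.060″
Longitude is negative → W; |value| = 80.273030
Longitude: 0.273030° → 16.38180′; 0.38180 × 60 = 22.908″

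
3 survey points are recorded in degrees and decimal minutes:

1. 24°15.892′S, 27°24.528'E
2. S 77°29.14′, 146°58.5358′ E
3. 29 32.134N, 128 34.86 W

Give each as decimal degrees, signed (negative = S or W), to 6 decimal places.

Point 1:
  Latitude: 24 + 15.892/60 = 24.2648667
  S ⇒ negate
  Longitude: 27 + 24.528/60 = 27.4088000
  E ⇒ keep positive
Point 2:
  φ: 29.14′ = 0.485667°; total 77.4856667
  S ⇒ negate
  Lon: 146 + 58.5358/60 = 146.9755967
  E → positive
Point 3:
  Latitude: 29 + 32.134/60 = 29.5355667
  N → positive
  Lon: 34.86′ = 0.581000°; total 128.5810000
  hemisphere W, so the sign is −

1. -24.264867, 27.408800
2. -77.485667, 146.975597
3. 29.535567, -128.581000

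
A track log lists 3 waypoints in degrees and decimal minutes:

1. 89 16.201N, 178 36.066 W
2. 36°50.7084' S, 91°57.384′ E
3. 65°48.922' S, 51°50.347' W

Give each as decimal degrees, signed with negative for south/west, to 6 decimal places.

1. 89.270017, -178.601100
2. -36.845140, 91.956400
3. -65.815367, -51.839117

Point 1:
  Latitude: 16.201′ = 0.270017°; total 89.2700167
  N ⇒ keep positive
  Lon: 178 + 36.066/60 = 178.6011000
  W → negative
Point 2:
  Lat: 50.7084′ = 0.845140°; total 36.8451400
  S ⇒ negate
  Lon: 57.384′ = 0.956400°; total 91.9564000
  E → positive
Point 3:
  φ: 65 + 48.922/60 = 65.8153667
  hemisphere S, so the sign is −
  λ: 51 + 50.347/60 = 51.8391167
  hemisphere W, so the sign is −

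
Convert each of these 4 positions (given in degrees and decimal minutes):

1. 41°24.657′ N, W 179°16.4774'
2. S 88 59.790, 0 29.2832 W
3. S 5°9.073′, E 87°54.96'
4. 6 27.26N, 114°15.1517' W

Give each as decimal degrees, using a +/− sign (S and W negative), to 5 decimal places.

Point 1:
  Latitude: 24.657′ = 0.410950°; total 41.410950
  N → positive
  Longitude: 179 + 16.4774/60 = 179.274623
  hemisphere W, so the sign is −
Point 2:
  Latitude: 59.79′ = 0.996500°; total 88.996500
  hemisphere S, so the sign is −
  Lon: 0 + 29.2832/60 = 0.488053
  W ⇒ negate
Point 3:
  φ: 5 + 9.073/60 = 5.151217
  S ⇒ negate
  λ: 87 + 54.96/60 = 87.916000
  E → positive
Point 4:
  φ: 27.26′ = 0.454333°; total 6.454333
  N ⇒ keep positive
  Lon: 15.1517′ = 0.252528°; total 114.252528
  W → negative

1. 41.41095, -179.27462
2. -88.99650, -0.48805
3. -5.15122, 87.91600
4. 6.45433, -114.25253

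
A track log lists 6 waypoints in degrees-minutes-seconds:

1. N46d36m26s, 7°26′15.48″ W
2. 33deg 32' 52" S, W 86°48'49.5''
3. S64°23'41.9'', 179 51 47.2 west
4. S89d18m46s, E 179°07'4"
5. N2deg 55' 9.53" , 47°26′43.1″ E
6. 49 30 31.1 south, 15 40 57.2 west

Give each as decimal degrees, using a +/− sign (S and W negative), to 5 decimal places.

1. 46.60722, -7.43763
2. -33.54778, -86.81375
3. -64.39497, -179.86311
4. -89.31278, 179.11778
5. 2.91931, 47.44531
6. -49.50864, -15.68256

Point 1:
  φ: 46° + 36/60 + 26/3600 = 46 + 0.600000 + 0.007222 = 46.607222
  N ⇒ keep positive
  Lon: 7° + 26/60 + 15.48/3600 = 7 + 0.433333 + 0.004300 = 7.437633
  W → negative
Point 2:
  Lat: 33 + 32/60 + 52/3600 = 33.547778
  S → negative
  Lon: 86 + 48/60 + 49.5/3600 = 86.813750
  W → negative
Point 3:
  Latitude: 64° + 23/60 + 41.9/3600 = 64 + 0.383333 + 0.011639 = 64.394972
  S ⇒ negate
  Lon: 179° + 51/60 + 47.2/3600 = 179 + 0.850000 + 0.013111 = 179.863111
  hemisphere W, so the sign is −
Point 4:
  φ: 89 + 18/60 + 46/3600 = 89.312778
  S → negative
  Longitude: 179° + 7/60 + 4/3600 = 179 + 0.116667 + 0.001111 = 179.117778
  E → positive
Point 5:
  Lat: 2° + 55/60 + 9.53/3600 = 2 + 0.916667 + 0.002647 = 2.919314
  N ⇒ keep positive
  λ: 26′ + 43.1″ = 26.71833′; 47 + 26.71833/60 = 47.445306
  E ⇒ keep positive
Point 6:
  φ: 49 + 30/60 + 31.1/3600 = 49.508639
  S → negative
  Lon: 15° + 40/60 + 57.2/3600 = 15 + 0.666667 + 0.015889 = 15.682556
  W ⇒ negate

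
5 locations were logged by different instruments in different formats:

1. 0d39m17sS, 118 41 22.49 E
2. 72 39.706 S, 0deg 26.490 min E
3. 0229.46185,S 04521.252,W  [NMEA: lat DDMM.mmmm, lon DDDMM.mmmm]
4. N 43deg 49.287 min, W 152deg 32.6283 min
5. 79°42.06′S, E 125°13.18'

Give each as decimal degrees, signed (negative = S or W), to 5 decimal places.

1. -0.65472, 118.68958
2. -72.66177, 0.44150
3. -2.49103, -45.35420
4. 43.82145, -152.54381
5. -79.70100, 125.21967

Point 1:
  φ: 0 + 39/60 + 17/3600 = 0.654722
  S → negative
  Longitude: 118 + 41/60 + 22.49/3600 = 118.689581
  E → positive
Point 2:
  φ: 72 + 39.706/60 = 72.661767
  S → negative
  Longitude: 26.49′ = 0.441500°; total 0.441500
  E → positive
Point 3:
  Lat: degrees = first 2 digits = 2, minutes = 29.46185; 2 + 29.46185/60 = 2.491031
  S → negative
  Longitude: split at 3 digits → 045° and 21.252′; 45 + 21.252/60 = 45.354200
  hemisphere W, so the sign is −
Point 4:
  Latitude: 49.287′ = 0.821450°; total 43.821450
  N ⇒ keep positive
  Lon: 152 + 32.6283/60 = 152.543805
  W → negative
Point 5:
  φ: 79 + 42.06/60 = 79.701000
  S → negative
  λ: 13.18′ = 0.219667°; total 125.219667
  E → positive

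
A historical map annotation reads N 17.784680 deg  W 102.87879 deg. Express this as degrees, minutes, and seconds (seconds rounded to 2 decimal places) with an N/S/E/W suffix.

17°47′4.85″ N, 102°52′43.64″ W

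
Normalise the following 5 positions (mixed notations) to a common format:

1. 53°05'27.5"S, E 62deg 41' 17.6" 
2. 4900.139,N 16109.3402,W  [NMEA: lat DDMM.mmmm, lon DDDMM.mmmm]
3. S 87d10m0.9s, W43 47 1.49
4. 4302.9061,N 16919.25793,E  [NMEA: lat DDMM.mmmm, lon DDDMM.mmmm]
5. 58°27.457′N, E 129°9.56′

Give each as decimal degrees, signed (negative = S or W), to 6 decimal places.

Point 1:
  Latitude: 53 + 5/60 + 27.5/3600 = 53.0909722
  S ⇒ negate
  Longitude: 41′ + 17.6″ = 41.29333′; 62 + 41.29333/60 = 62.6882222
  E ⇒ keep positive
Point 2:
  Lat: split at 2 digits → 49° and 0.139′; 49 + 0.139/60 = 49.0023167
  N → positive
  Longitude: degrees = first 3 digits = 161, minutes = 9.3402; 161 + 9.3402/60 = 161.1556700
  W → negative
Point 3:
  φ: 10′ + 0.9″ = 10.01500′; 87 + 10.01500/60 = 87.1669167
  hemisphere S, so the sign is −
  Lon: 47′ + 1.49″ = 47.02483′; 43 + 47.02483/60 = 43.7837472
  W ⇒ negate
Point 4:
  Latitude: split at 2 digits → 43° and 2.9061′; 43 + 2.9061/60 = 43.0484350
  N → positive
  λ: degrees = first 3 digits = 169, minutes = 19.25793; 169 + 19.25793/60 = 169.3209655
  E ⇒ keep positive
Point 5:
  φ: 58 + 27.457/60 = 58.4576167
  N ⇒ keep positive
  Longitude: 9.56′ = 0.159333°; total 129.1593333
  E → positive

1. -53.090972, 62.688222
2. 49.002317, -161.155670
3. -87.166917, -43.783747
4. 43.048435, 169.320966
5. 58.457617, 129.159333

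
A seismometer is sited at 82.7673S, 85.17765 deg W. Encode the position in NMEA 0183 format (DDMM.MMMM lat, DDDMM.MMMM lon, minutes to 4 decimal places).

Latitude: 82° + 0.767300 × 60 = 82° 46.038000′
Longitude: fractional part 0.177650 → 10.659000 minutes

8246.0380,S / 08510.6590,W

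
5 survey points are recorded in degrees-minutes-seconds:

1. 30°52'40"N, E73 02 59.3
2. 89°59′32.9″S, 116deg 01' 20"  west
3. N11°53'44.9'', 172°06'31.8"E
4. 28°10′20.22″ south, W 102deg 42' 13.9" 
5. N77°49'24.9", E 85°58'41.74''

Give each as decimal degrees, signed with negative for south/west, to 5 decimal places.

Point 1:
  Lat: 52′ + 40″ = 52.66667′; 30 + 52.66667/60 = 30.877778
  N → positive
  λ: 73 + 2/60 + 59.3/3600 = 73.049806
  E ⇒ keep positive
Point 2:
  Latitude: 89 + 59/60 + 32.9/3600 = 89.992472
  S ⇒ negate
  Longitude: 1′ + 20″ = 1.33333′; 116 + 1.33333/60 = 116.022222
  W ⇒ negate
Point 3:
  Latitude: 11° + 53/60 + 44.9/3600 = 11 + 0.883333 + 0.012472 = 11.895806
  N → positive
  λ: 172° + 6/60 + 31.8/3600 = 172 + 0.100000 + 0.008833 = 172.108833
  E → positive
Point 4:
  Latitude: 10′ + 20.22″ = 10.33700′; 28 + 10.33700/60 = 28.172283
  S ⇒ negate
  λ: 102° + 42/60 + 13.9/3600 = 102 + 0.700000 + 0.003861 = 102.703861
  hemisphere W, so the sign is −
Point 5:
  φ: 77 + 49/60 + 24.9/3600 = 77.823583
  N ⇒ keep positive
  Lon: 58′ + 41.74″ = 58.69567′; 85 + 58.69567/60 = 85.978261
  E → positive

1. 30.87778, 73.04981
2. -89.99247, -116.02222
3. 11.89581, 172.10883
4. -28.17228, -102.70386
5. 77.82358, 85.97826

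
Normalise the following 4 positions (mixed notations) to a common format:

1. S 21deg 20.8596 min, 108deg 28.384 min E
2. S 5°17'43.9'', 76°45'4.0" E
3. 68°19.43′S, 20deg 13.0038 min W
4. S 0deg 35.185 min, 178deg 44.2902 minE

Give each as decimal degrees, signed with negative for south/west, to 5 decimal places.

1. -21.34766, 108.47307
2. -5.29553, 76.75111
3. -68.32383, -20.21673
4. -0.58642, 178.73817

Point 1:
  Latitude: 21 + 20.8596/60 = 21.347660
  S ⇒ negate
  λ: 108 + 28.384/60 = 108.473067
  E ⇒ keep positive
Point 2:
  Lat: 5° + 17/60 + 43.9/3600 = 5 + 0.283333 + 0.012194 = 5.295528
  S ⇒ negate
  λ: 76° + 45/60 + 4/3600 = 76 + 0.750000 + 0.001111 = 76.751111
  E ⇒ keep positive
Point 3:
  Lat: 68 + 19.43/60 = 68.323833
  S → negative
  λ: 13.0038′ = 0.216730°; total 20.216730
  W ⇒ negate
Point 4:
  φ: 35.185′ = 0.586417°; total 0.586417
  S ⇒ negate
  Lon: 178 + 44.2902/60 = 178.738170
  E ⇒ keep positive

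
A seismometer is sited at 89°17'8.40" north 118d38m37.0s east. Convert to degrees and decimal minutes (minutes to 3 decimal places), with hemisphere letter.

Latitude: seconds/60 = 0.14000; minutes = 17 + 0.14000 = 17.14000
λ: seconds/60 = 0.61667; minutes = 38 + 0.61667 = 38.61667

89° 17.140′ N, 118° 38.617′ E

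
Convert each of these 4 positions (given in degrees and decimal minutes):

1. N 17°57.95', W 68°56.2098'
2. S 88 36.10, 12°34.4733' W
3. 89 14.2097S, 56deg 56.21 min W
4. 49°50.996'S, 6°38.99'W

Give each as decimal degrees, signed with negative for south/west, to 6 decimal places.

Point 1:
  Lat: 17 + 57.95/60 = 17.9658333
  N → positive
  Longitude: 68 + 56.2098/60 = 68.9368300
  W → negative
Point 2:
  Lat: 36.1′ = 0.601667°; total 88.6016667
  hemisphere S, so the sign is −
  Longitude: 12 + 34.4733/60 = 12.5745550
  W → negative
Point 3:
  φ: 89 + 14.2097/60 = 89.2368283
  S → negative
  λ: 56 + 56.21/60 = 56.9368333
  hemisphere W, so the sign is −
Point 4:
  φ: 49 + 50.996/60 = 49.8499333
  hemisphere S, so the sign is −
  Lon: 38.99′ = 0.649833°; total 6.6498333
  hemisphere W, so the sign is −

1. 17.965833, -68.936830
2. -88.601667, -12.574555
3. -89.236828, -56.936833
4. -49.849933, -6.649833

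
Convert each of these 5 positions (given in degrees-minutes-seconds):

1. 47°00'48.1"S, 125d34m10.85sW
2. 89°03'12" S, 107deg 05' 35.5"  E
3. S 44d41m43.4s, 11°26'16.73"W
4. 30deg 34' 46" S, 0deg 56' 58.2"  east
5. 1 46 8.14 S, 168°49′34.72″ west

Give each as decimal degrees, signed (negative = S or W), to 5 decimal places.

1. -47.01336, -125.56968
2. -89.05333, 107.09319
3. -44.69539, -11.43798
4. -30.57944, 0.94950
5. -1.76893, -168.82631

Point 1:
  Latitude: 47° + 0/60 + 48.1/3600 = 47 + 0.000000 + 0.013361 = 47.013361
  S → negative
  λ: 34′ + 10.85″ = 34.18083′; 125 + 34.18083/60 = 125.569681
  hemisphere W, so the sign is −
Point 2:
  φ: 89° + 3/60 + 12/3600 = 89 + 0.050000 + 0.003333 = 89.053333
  hemisphere S, so the sign is −
  λ: 5′ + 35.5″ = 5.59167′; 107 + 5.59167/60 = 107.093194
  E ⇒ keep positive
Point 3:
  Latitude: 44° + 41/60 + 43.4/3600 = 44 + 0.683333 + 0.012056 = 44.695389
  S → negative
  Lon: 26′ + 16.73″ = 26.27883′; 11 + 26.27883/60 = 11.437981
  W → negative
Point 4:
  φ: 30° + 34/60 + 46/3600 = 30 + 0.566667 + 0.012778 = 30.579444
  S ⇒ negate
  λ: 0° + 56/60 + 58.2/3600 = 0 + 0.933333 + 0.016167 = 0.949500
  E → positive
Point 5:
  φ: 1° + 46/60 + 8.14/3600 = 1 + 0.766667 + 0.002261 = 1.768928
  S ⇒ negate
  Longitude: 49′ + 34.72″ = 49.57867′; 168 + 49.57867/60 = 168.826311
  hemisphere W, so the sign is −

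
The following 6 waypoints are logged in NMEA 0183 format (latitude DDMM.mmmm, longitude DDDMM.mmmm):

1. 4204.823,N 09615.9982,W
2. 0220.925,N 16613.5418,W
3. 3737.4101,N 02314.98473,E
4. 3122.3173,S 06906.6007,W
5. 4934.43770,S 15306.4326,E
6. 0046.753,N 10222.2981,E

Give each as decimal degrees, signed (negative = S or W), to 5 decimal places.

Point 1:
  φ: degrees = first 2 digits = 42, minutes = 4.823; 42 + 4.823/60 = 42.080383
  N ⇒ keep positive
  λ: split at 3 digits → 096° and 15.9982′; 96 + 15.9982/60 = 96.266637
  hemisphere W, so the sign is −
Point 2:
  Lat: degrees = first 2 digits = 2, minutes = 20.925; 2 + 20.925/60 = 2.348750
  N ⇒ keep positive
  Lon: degrees = first 3 digits = 166, minutes = 13.5418; 166 + 13.5418/60 = 166.225697
  W → negative
Point 3:
  Latitude: split at 2 digits → 37° and 37.4101′; 37 + 37.4101/60 = 37.623502
  N → positive
  λ: split at 3 digits → 023° and 14.98473′; 23 + 14.98473/60 = 23.249746
  E ⇒ keep positive
Point 4:
  Latitude: degrees = first 2 digits = 31, minutes = 22.3173; 31 + 22.3173/60 = 31.371955
  S ⇒ negate
  λ: degrees = first 3 digits = 69, minutes = 6.6007; 69 + 6.6007/60 = 69.110012
  hemisphere W, so the sign is −
Point 5:
  Lat: degrees = first 2 digits = 49, minutes = 34.4377; 49 + 34.4377/60 = 49.573962
  S ⇒ negate
  Longitude: split at 3 digits → 153° and 6.4326′; 153 + 6.4326/60 = 153.107210
  E ⇒ keep positive
Point 6:
  Latitude: split at 2 digits → 00° and 46.753′; 0 + 46.753/60 = 0.779217
  N → positive
  Longitude: degrees = first 3 digits = 102, minutes = 22.2981; 102 + 22.2981/60 = 102.371635
  E ⇒ keep positive

1. 42.08038, -96.26664
2. 2.34875, -166.22570
3. 37.62350, 23.24975
4. -31.37196, -69.11001
5. -49.57396, 153.10721
6. 0.77922, 102.37164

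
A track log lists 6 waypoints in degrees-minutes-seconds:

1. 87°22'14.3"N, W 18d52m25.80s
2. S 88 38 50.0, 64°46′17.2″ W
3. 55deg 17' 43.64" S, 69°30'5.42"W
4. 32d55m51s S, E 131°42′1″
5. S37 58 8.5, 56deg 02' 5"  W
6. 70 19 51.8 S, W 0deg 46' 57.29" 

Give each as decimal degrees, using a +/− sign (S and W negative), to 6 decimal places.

1. 87.370639, -18.873833
2. -88.647222, -64.771444
3. -55.295456, -69.501506
4. -32.930833, 131.700278
5. -37.969028, -56.034722
6. -70.331056, -0.782581

Point 1:
  Lat: 87° + 22/60 + 14.3/3600 = 87 + 0.366667 + 0.003972 = 87.3706389
  N → positive
  Longitude: 52′ + 25.8″ = 52.43000′; 18 + 52.43000/60 = 18.8738333
  W → negative
Point 2:
  φ: 88° + 38/60 + 50/3600 = 88 + 0.633333 + 0.013889 = 88.6472222
  S → negative
  Longitude: 64° + 46/60 + 17.2/3600 = 64 + 0.766667 + 0.004778 = 64.7714444
  W → negative
Point 3:
  Lat: 17′ + 43.64″ = 17.72733′; 55 + 17.72733/60 = 55.2954556
  S → negative
  Lon: 69° + 30/60 + 5.42/3600 = 69 + 0.500000 + 0.001506 = 69.5015056
  hemisphere W, so the sign is −
Point 4:
  Latitude: 32 + 55/60 + 51/3600 = 32.9308333
  S → negative
  Lon: 131 + 42/60 + 1/3600 = 131.7002778
  E → positive
Point 5:
  Latitude: 37° + 58/60 + 8.5/3600 = 37 + 0.966667 + 0.002361 = 37.9690278
  S ⇒ negate
  Longitude: 56 + 2/60 + 5/3600 = 56.0347222
  W → negative
Point 6:
  Latitude: 70° + 19/60 + 51.8/3600 = 70 + 0.316667 + 0.014389 = 70.3310556
  hemisphere S, so the sign is −
  Lon: 0° + 46/60 + 57.29/3600 = 0 + 0.766667 + 0.015914 = 0.7825806
  W → negative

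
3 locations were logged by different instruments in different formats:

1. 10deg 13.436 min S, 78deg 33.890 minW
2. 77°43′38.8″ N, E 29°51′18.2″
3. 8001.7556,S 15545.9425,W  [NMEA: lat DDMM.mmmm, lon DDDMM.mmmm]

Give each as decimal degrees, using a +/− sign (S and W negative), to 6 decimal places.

1. -10.223933, -78.564833
2. 77.727444, 29.855056
3. -80.029260, -155.765708

Point 1:
  φ: 13.436′ = 0.223933°; total 10.2239333
  S ⇒ negate
  Longitude: 33.89′ = 0.564833°; total 78.5648333
  hemisphere W, so the sign is −
Point 2:
  Latitude: 77 + 43/60 + 38.8/3600 = 77.7274444
  N ⇒ keep positive
  Longitude: 29 + 51/60 + 18.2/3600 = 29.8550556
  E → positive
Point 3:
  φ: split at 2 digits → 80° and 1.7556′; 80 + 1.7556/60 = 80.0292600
  S → negative
  Lon: split at 3 digits → 155° and 45.9425′; 155 + 45.9425/60 = 155.7657083
  W ⇒ negate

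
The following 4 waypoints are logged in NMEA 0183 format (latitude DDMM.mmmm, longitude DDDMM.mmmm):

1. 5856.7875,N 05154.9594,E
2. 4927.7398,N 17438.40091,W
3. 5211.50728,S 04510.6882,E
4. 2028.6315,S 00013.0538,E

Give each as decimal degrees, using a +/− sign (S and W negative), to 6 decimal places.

1. 58.946458, 51.915990
2. 49.462330, -174.640015
3. -52.191788, 45.178137
4. -20.477192, 0.217563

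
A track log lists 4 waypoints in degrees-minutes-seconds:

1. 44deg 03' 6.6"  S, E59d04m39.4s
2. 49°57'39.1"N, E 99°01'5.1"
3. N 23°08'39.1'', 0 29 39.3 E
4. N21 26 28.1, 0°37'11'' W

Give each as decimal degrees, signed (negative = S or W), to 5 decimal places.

Point 1:
  Lat: 44 + 3/60 + 6.6/3600 = 44.051833
  S ⇒ negate
  Lon: 4′ + 39.4″ = 4.65667′; 59 + 4.65667/60 = 59.077611
  E ⇒ keep positive
Point 2:
  Lat: 49° + 57/60 + 39.1/3600 = 49 + 0.950000 + 0.010861 = 49.960861
  N → positive
  λ: 99 + 1/60 + 5.1/3600 = 99.018083
  E ⇒ keep positive
Point 3:
  φ: 23° + 8/60 + 39.1/3600 = 23 + 0.133333 + 0.010861 = 23.144194
  N ⇒ keep positive
  λ: 29′ + 39.3″ = 29.65500′; 0 + 29.65500/60 = 0.494250
  E → positive
Point 4:
  φ: 21 + 26/60 + 28.1/3600 = 21.441139
  N → positive
  Longitude: 0 + 37/60 + 11/3600 = 0.619722
  W → negative

1. -44.05183, 59.07761
2. 49.96086, 99.01808
3. 23.14419, 0.49425
4. 21.44114, -0.61972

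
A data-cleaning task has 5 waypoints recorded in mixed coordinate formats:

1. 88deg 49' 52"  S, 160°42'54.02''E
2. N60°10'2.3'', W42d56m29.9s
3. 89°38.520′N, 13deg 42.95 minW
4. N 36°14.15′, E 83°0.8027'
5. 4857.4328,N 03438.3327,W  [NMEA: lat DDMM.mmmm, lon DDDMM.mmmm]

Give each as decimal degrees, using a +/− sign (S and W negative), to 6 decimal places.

1. -88.831111, 160.715006
2. 60.167306, -42.941639
3. 89.642000, -13.715833
4. 36.235833, 83.013378
5. 48.957213, -34.638878

Point 1:
  Lat: 49′ + 52″ = 49.86667′; 88 + 49.86667/60 = 88.8311111
  hemisphere S, so the sign is −
  λ: 160 + 42/60 + 54.02/3600 = 160.7150056
  E ⇒ keep positive
Point 2:
  Latitude: 60° + 10/60 + 2.3/3600 = 60 + 0.166667 + 0.000639 = 60.1673056
  N ⇒ keep positive
  Longitude: 42 + 56/60 + 29.9/3600 = 42.9416389
  W ⇒ negate
Point 3:
  Lat: 89 + 38.52/60 = 89.6420000
  N → positive
  Lon: 42.95′ = 0.715833°; total 13.7158333
  hemisphere W, so the sign is −
Point 4:
  Lat: 36 + 14.15/60 = 36.2358333
  N → positive
  Lon: 83 + 0.8027/60 = 83.0133783
  E ⇒ keep positive
Point 5:
  Latitude: split at 2 digits → 48° and 57.4328′; 48 + 57.4328/60 = 48.9572133
  N → positive
  Lon: split at 3 digits → 034° and 38.3327′; 34 + 38.3327/60 = 34.6388783
  hemisphere W, so the sign is −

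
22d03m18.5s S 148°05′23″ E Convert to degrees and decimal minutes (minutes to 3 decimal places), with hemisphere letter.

22° 3.308′ S, 148° 5.383′ E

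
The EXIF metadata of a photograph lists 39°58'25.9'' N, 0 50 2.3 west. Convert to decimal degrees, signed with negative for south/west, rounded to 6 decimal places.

Lat: 39° + 58/60 + 25.9/3600 = 39 + 0.966667 + 0.007194 = 39.9738611
N → positive
λ: 0 + 50/60 + 2.3/3600 = 0.8339722
W → negative

39.973861, -0.833972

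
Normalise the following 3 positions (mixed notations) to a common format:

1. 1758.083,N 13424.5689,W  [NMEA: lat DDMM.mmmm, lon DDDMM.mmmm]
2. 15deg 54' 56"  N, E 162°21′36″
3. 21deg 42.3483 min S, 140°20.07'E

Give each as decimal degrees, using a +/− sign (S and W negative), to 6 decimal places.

Point 1:
  Lat: split at 2 digits → 17° and 58.083′; 17 + 58.083/60 = 17.9680500
  N ⇒ keep positive
  λ: split at 3 digits → 134° and 24.5689′; 134 + 24.5689/60 = 134.4094817
  W ⇒ negate
Point 2:
  φ: 15° + 54/60 + 56/3600 = 15 + 0.900000 + 0.015556 = 15.9155556
  N → positive
  Lon: 21′ + 36″ = 21.60000′; 162 + 21.60000/60 = 162.3600000
  E ⇒ keep positive
Point 3:
  Lat: 42.3483′ = 0.705805°; total 21.7058050
  S ⇒ negate
  Lon: 140 + 20.07/60 = 140.3345000
  E → positive

1. 17.968050, -134.409482
2. 15.915556, 162.360000
3. -21.705805, 140.334500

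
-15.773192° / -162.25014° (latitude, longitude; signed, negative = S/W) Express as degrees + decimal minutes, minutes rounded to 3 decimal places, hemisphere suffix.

15° 46.392′ S, 162° 15.008′ W

Latitude is negative → S; |value| = 15.773192
Lat: minutes = (15.773192 − 15) × 60 = 46.39152
Longitude is negative → W; |value| = 162.250140
Lon: 162° + 0.250140 × 60 = 162° 15.00840′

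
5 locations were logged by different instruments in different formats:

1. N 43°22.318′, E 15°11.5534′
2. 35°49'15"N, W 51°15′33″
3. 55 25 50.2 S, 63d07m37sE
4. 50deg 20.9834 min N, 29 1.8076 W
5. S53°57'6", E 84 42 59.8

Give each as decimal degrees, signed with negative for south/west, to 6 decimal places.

1. 43.371967, 15.192557
2. 35.820833, -51.259167
3. -55.430611, 63.126944
4. 50.349723, -29.030127
5. -53.951667, 84.716611

Point 1:
  Lat: 22.318′ = 0.371967°; total 43.3719667
  N → positive
  Longitude: 15 + 11.5534/60 = 15.1925567
  E → positive
Point 2:
  φ: 35° + 49/60 + 15/3600 = 35 + 0.816667 + 0.004167 = 35.8208333
  N ⇒ keep positive
  Lon: 51 + 15/60 + 33/3600 = 51.2591667
  hemisphere W, so the sign is −
Point 3:
  φ: 25′ + 50.2″ = 25.83667′; 55 + 25.83667/60 = 55.4306111
  S ⇒ negate
  Longitude: 7′ + 37″ = 7.61667′; 63 + 7.61667/60 = 63.1269444
  E ⇒ keep positive
Point 4:
  Lat: 50 + 20.9834/60 = 50.3497233
  N → positive
  Longitude: 1.8076′ = 0.030127°; total 29.0301267
  W ⇒ negate
Point 5:
  Lat: 53° + 57/60 + 6/3600 = 53 + 0.950000 + 0.001667 = 53.9516667
  hemisphere S, so the sign is −
  Longitude: 42′ + 59.8″ = 42.99667′; 84 + 42.99667/60 = 84.7166111
  E → positive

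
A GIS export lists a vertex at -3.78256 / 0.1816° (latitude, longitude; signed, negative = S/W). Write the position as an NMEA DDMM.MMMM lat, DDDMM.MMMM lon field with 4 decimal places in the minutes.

Latitude is negative → S; |value| = 3.782560
Latitude: 3° + 0.782560 × 60 = 3° 46.953600′
Lon: fractional part 0.181600 → 10.896000 minutes

0346.9536,S / 00010.8960,E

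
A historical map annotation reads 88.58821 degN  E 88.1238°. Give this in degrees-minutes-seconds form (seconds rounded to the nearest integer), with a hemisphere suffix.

Lat: whole degrees 88; 35.29260′ → 35′ and 17.56″
λ: 0.123800 × 60 = 7.42800′ → 7′, remainder × 60 = 25.68″

88°35′18″ N, 88°07′26″ E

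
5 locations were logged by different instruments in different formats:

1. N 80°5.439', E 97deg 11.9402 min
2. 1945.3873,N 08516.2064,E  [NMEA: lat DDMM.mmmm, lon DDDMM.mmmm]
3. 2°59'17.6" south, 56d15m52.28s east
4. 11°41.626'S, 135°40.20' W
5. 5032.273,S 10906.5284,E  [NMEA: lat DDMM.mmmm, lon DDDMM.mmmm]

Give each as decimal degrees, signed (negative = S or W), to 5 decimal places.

Point 1:
  φ: 80 + 5.439/60 = 80.090650
  N → positive
  λ: 97 + 11.9402/60 = 97.199003
  E ⇒ keep positive
Point 2:
  φ: degrees = first 2 digits = 19, minutes = 45.3873; 19 + 45.3873/60 = 19.756455
  N → positive
  Lon: degrees = first 3 digits = 85, minutes = 16.2064; 85 + 16.2064/60 = 85.270107
  E ⇒ keep positive
Point 3:
  Lat: 59′ + 17.6″ = 59.29333′; 2 + 59.29333/60 = 2.988222
  hemisphere S, so the sign is −
  λ: 56 + 15/60 + 52.28/3600 = 56.264522
  E ⇒ keep positive
Point 4:
  Latitude: 11 + 41.626/60 = 11.693767
  S ⇒ negate
  Lon: 40.2′ = 0.670000°; total 135.670000
  W ⇒ negate
Point 5:
  Latitude: degrees = first 2 digits = 50, minutes = 32.273; 50 + 32.273/60 = 50.537883
  hemisphere S, so the sign is −
  Lon: split at 3 digits → 109° and 6.5284′; 109 + 6.5284/60 = 109.108807
  E → positive

1. 80.09065, 97.19900
2. 19.75646, 85.27011
3. -2.98822, 56.26452
4. -11.69377, -135.67000
5. -50.53788, 109.10881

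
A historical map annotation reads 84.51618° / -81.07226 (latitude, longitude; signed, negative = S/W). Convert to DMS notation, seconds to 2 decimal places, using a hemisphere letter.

Latitude: 0.516180 × 60 = 30.97080′ → 30′, remainder × 60 = 58.2480″
Longitude is negative → W; |value| = 81.072260
Lon: 0.072260° → 4.33560′; 0.33560 × 60 = 20.1360″

84°30′58.25″ N, 81°04′20.14″ W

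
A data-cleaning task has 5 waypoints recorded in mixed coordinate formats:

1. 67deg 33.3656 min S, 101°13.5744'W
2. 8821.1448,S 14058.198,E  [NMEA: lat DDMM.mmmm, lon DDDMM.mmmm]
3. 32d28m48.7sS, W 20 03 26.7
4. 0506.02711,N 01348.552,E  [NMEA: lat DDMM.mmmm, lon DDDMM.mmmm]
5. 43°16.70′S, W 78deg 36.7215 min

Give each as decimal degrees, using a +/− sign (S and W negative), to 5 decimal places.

1. -67.55609, -101.22624
2. -88.35241, 140.96997
3. -32.48019, -20.05742
4. 5.10045, 13.80920
5. -43.27833, -78.61203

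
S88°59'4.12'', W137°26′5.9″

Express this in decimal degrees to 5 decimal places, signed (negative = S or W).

-88.98448, -137.43497

φ: 59′ + 4.12″ = 59.06867′; 88 + 59.06867/60 = 88.984478
hemisphere S, so the sign is −
Lon: 26′ + 5.9″ = 26.09833′; 137 + 26.09833/60 = 137.434972
W → negative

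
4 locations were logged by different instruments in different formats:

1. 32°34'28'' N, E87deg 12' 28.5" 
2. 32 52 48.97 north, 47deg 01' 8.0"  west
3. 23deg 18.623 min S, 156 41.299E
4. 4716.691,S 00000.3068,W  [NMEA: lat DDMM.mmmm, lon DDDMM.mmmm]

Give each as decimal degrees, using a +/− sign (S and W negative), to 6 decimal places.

1. 32.574444, 87.207917
2. 32.880269, -47.018889
3. -23.310383, 156.688317
4. -47.278183, -0.005113

Point 1:
  φ: 32° + 34/60 + 28/3600 = 32 + 0.566667 + 0.007778 = 32.5744444
  N ⇒ keep positive
  Lon: 12′ + 28.5″ = 12.47500′; 87 + 12.47500/60 = 87.2079167
  E → positive
Point 2:
  Lat: 32 + 52/60 + 48.97/3600 = 32.8802694
  N ⇒ keep positive
  Longitude: 1′ + 8″ = 1.13333′; 47 + 1.13333/60 = 47.0188889
  hemisphere W, so the sign is −
Point 3:
  Lat: 23 + 18.623/60 = 23.3103833
  hemisphere S, so the sign is −
  Lon: 41.299′ = 0.688317°; total 156.6883167
  E → positive
Point 4:
  Latitude: split at 2 digits → 47° and 16.691′; 47 + 16.691/60 = 47.2781833
  hemisphere S, so the sign is −
  λ: degrees = first 3 digits = 0, minutes = 0.3068; 0 + 0.3068/60 = 0.0051133
  W ⇒ negate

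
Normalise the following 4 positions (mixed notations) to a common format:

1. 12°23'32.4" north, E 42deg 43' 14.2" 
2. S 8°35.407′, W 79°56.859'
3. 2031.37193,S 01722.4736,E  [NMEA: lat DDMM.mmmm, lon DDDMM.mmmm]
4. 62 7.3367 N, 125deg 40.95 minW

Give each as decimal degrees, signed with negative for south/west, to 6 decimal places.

1. 12.392333, 42.720611
2. -8.590117, -79.947650
3. -20.522866, 17.374560
4. 62.122278, -125.682500

Point 1:
  φ: 12° + 23/60 + 32.4/3600 = 12 + 0.383333 + 0.009000 = 12.3923333
  N ⇒ keep positive
  Longitude: 42° + 43/60 + 14.2/3600 = 42 + 0.716667 + 0.003944 = 42.7206111
  E ⇒ keep positive
Point 2:
  Lat: 8 + 35.407/60 = 8.5901167
  S → negative
  λ: 56.859′ = 0.947650°; total 79.9476500
  hemisphere W, so the sign is −
Point 3:
  Latitude: degrees = first 2 digits = 20, minutes = 31.37193; 20 + 31.37193/60 = 20.5228655
  hemisphere S, so the sign is −
  Longitude: degrees = first 3 digits = 17, minutes = 22.4736; 17 + 22.4736/60 = 17.3745600
  E ⇒ keep positive
Point 4:
  φ: 7.3367′ = 0.122278°; total 62.1222783
  N ⇒ keep positive
  Lon: 40.95′ = 0.682500°; total 125.6825000
  W ⇒ negate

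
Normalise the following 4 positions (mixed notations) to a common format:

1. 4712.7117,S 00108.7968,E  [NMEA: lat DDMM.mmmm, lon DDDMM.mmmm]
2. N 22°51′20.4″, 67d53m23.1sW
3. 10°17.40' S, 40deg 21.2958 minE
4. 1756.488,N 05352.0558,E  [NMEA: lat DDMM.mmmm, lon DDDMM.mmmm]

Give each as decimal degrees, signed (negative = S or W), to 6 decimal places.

1. -47.211862, 1.146613
2. 22.855667, -67.889750
3. -10.290000, 40.354930
4. 17.941467, 53.867597

Point 1:
  Lat: split at 2 digits → 47° and 12.7117′; 47 + 12.7117/60 = 47.2118617
  hemisphere S, so the sign is −
  λ: split at 3 digits → 001° and 8.7968′; 1 + 8.7968/60 = 1.1466133
  E → positive
Point 2:
  Lat: 22 + 51/60 + 20.4/3600 = 22.8556667
  N → positive
  λ: 53′ + 23.1″ = 53.38500′; 67 + 53.38500/60 = 67.8897500
  W → negative
Point 3:
  φ: 10 + 17.4/60 = 10.2900000
  S ⇒ negate
  Longitude: 21.2958′ = 0.354930°; total 40.3549300
  E → positive
Point 4:
  Latitude: split at 2 digits → 17° and 56.488′; 17 + 56.488/60 = 17.9414667
  N ⇒ keep positive
  Longitude: split at 3 digits → 053° and 52.0558′; 53 + 52.0558/60 = 53.8675967
  E → positive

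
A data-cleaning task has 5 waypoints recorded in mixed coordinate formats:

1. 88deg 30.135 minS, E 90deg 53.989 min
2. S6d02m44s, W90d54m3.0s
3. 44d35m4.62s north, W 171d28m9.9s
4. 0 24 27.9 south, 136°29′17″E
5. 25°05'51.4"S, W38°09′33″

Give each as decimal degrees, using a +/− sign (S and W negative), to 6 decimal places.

1. -88.502250, 90.899817
2. -6.045556, -90.900833
3. 44.584617, -171.469417
4. -0.407750, 136.488056
5. -25.097611, -38.159167

Point 1:
  Lat: 88 + 30.135/60 = 88.5022500
  hemisphere S, so the sign is −
  Longitude: 90 + 53.989/60 = 90.8998167
  E → positive
Point 2:
  Latitude: 6° + 2/60 + 44/3600 = 6 + 0.033333 + 0.012222 = 6.0455556
  S → negative
  Lon: 90 + 54/60 + 3/3600 = 90.9008333
  hemisphere W, so the sign is −
Point 3:
  φ: 44° + 35/60 + 4.62/3600 = 44 + 0.583333 + 0.001283 = 44.5846167
  N → positive
  Lon: 28′ + 9.9″ = 28.16500′; 171 + 28.16500/60 = 171.4694167
  W ⇒ negate
Point 4:
  φ: 24′ + 27.9″ = 24.46500′; 0 + 24.46500/60 = 0.4077500
  S ⇒ negate
  λ: 136° + 29/60 + 17/3600 = 136 + 0.483333 + 0.004722 = 136.4880556
  E ⇒ keep positive
Point 5:
  Lat: 5′ + 51.4″ = 5.85667′; 25 + 5.85667/60 = 25.0976111
  S → negative
  Lon: 9′ + 33″ = 9.55000′; 38 + 9.55000/60 = 38.1591667
  W → negative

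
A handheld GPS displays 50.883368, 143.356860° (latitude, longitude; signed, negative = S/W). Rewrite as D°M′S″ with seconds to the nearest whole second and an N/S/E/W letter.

50°53′0″ N, 143°21′25″ E

Latitude: 0.883368 × 60 = 53.00208′ → 53′, remainder × 60 = 0.12″
Longitude: 0.356860° → 21.41160′; 0.41160 × 60 = 24.70″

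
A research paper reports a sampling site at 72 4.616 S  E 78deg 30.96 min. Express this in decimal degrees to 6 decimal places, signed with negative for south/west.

-72.076933, 78.516000

φ: 72 + 4.616/60 = 72.0769333
S → negative
Longitude: 30.96′ = 0.516000°; total 78.5160000
E ⇒ keep positive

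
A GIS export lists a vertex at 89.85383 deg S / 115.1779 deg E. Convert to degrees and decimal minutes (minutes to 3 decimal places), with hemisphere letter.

Lat: 89° + 0.853830 × 60 = 89° 51.22980′
λ: fractional part 0.177900 → 10.67400 minutes

89° 51.230′ S, 115° 10.674′ E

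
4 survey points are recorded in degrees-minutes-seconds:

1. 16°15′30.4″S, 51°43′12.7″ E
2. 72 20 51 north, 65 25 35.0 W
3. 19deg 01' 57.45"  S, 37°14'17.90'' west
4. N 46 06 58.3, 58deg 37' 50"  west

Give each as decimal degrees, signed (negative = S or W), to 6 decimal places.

1. -16.258444, 51.720194
2. 72.347500, -65.426389
3. -19.032625, -37.238306
4. 46.116194, -58.630556

Point 1:
  φ: 16 + 15/60 + 30.4/3600 = 16.2584444
  S ⇒ negate
  λ: 51 + 43/60 + 12.7/3600 = 51.7201944
  E → positive
Point 2:
  Latitude: 72° + 20/60 + 51/3600 = 72 + 0.333333 + 0.014167 = 72.3475000
  N → positive
  λ: 65 + 25/60 + 35/3600 = 65.4263889
  W → negative
Point 3:
  φ: 19° + 1/60 + 57.45/3600 = 19 + 0.016667 + 0.015958 = 19.0326250
  hemisphere S, so the sign is −
  Longitude: 14′ + 17.9″ = 14.29833′; 37 + 14.29833/60 = 37.2383056
  hemisphere W, so the sign is −
Point 4:
  φ: 6′ + 58.3″ = 6.97167′; 46 + 6.97167/60 = 46.1161944
  N → positive
  Lon: 37′ + 50″ = 37.83333′; 58 + 37.83333/60 = 58.6305556
  W → negative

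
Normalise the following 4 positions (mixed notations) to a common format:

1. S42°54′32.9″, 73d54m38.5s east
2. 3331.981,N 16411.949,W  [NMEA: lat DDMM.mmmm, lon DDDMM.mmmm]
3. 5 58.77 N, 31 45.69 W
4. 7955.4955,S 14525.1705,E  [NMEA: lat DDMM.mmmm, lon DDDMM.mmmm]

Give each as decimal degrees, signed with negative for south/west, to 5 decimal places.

Point 1:
  Latitude: 42 + 54/60 + 32.9/3600 = 42.909139
  S ⇒ negate
  λ: 73 + 54/60 + 38.5/3600 = 73.910694
  E → positive
Point 2:
  Lat: split at 2 digits → 33° and 31.981′; 33 + 31.981/60 = 33.533017
  N ⇒ keep positive
  Lon: split at 3 digits → 164° and 11.949′; 164 + 11.949/60 = 164.199150
  hemisphere W, so the sign is −
Point 3:
  Lat: 5 + 58.77/60 = 5.979500
  N ⇒ keep positive
  λ: 31 + 45.69/60 = 31.761500
  W → negative
Point 4:
  Latitude: degrees = first 2 digits = 79, minutes = 55.4955; 79 + 55.4955/60 = 79.924925
  S ⇒ negate
  λ: degrees = first 3 digits = 145, minutes = 25.1705; 145 + 25.1705/60 = 145.419508
  E → positive

1. -42.90914, 73.91069
2. 33.53302, -164.19915
3. 5.97950, -31.76150
4. -79.92493, 145.41951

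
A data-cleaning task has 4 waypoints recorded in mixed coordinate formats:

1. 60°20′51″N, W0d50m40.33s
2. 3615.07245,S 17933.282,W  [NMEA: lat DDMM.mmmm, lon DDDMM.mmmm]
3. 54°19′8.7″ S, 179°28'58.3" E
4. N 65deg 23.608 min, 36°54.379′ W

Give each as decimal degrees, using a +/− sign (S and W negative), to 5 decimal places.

1. 60.34750, -0.84454
2. -36.25121, -179.55470
3. -54.31908, 179.48286
4. 65.39347, -36.90632

Point 1:
  Lat: 60 + 20/60 + 51/3600 = 60.347500
  N → positive
  λ: 0 + 50/60 + 40.33/3600 = 0.844536
  W → negative
Point 2:
  φ: split at 2 digits → 36° and 15.07245′; 36 + 15.07245/60 = 36.251208
  hemisphere S, so the sign is −
  Lon: split at 3 digits → 179° and 33.282′; 179 + 33.282/60 = 179.554700
  W → negative
Point 3:
  φ: 54 + 19/60 + 8.7/3600 = 54.319083
  hemisphere S, so the sign is −
  Lon: 28′ + 58.3″ = 28.97167′; 179 + 28.97167/60 = 179.482861
  E → positive
Point 4:
  φ: 23.608′ = 0.393467°; total 65.393467
  N ⇒ keep positive
  Longitude: 36 + 54.379/60 = 36.906317
  hemisphere W, so the sign is −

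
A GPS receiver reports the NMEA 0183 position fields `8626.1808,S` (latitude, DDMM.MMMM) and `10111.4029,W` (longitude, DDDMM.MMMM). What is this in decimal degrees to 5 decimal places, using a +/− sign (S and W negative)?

Lat: degrees = first 2 digits = 86, minutes = 26.1808; 86 + 26.1808/60 = 86.436347
S ⇒ negate
Longitude: split at 3 digits → 101° and 11.4029′; 101 + 11.4029/60 = 101.190048
W ⇒ negate

-86.43635, -101.19005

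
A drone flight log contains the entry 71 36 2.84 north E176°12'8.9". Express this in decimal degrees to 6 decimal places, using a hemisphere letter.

71.600789° N, 176.202472° E

φ: 71° + 36/60 + 2.84/3600 = 71 + 0.600000 + 0.000789 = 71.6007889
λ: 12′ + 8.9″ = 12.14833′; 176 + 12.14833/60 = 176.2024722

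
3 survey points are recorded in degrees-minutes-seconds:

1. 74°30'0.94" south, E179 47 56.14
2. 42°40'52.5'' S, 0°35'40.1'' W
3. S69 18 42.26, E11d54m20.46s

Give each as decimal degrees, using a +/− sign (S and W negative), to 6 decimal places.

1. -74.500261, 179.798928
2. -42.681250, -0.594472
3. -69.311739, 11.905683

Point 1:
  φ: 30′ + 0.94″ = 30.01567′; 74 + 30.01567/60 = 74.5002611
  hemisphere S, so the sign is −
  Lon: 179 + 47/60 + 56.14/3600 = 179.7989278
  E ⇒ keep positive
Point 2:
  φ: 42 + 40/60 + 52.5/3600 = 42.6812500
  S ⇒ negate
  λ: 0° + 35/60 + 40.1/3600 = 0 + 0.583333 + 0.011139 = 0.5944722
  W ⇒ negate
Point 3:
  Latitude: 69° + 18/60 + 42.26/3600 = 69 + 0.300000 + 0.011739 = 69.3117389
  S ⇒ negate
  Longitude: 11° + 54/60 + 20.46/3600 = 11 + 0.900000 + 0.005683 = 11.9056833
  E → positive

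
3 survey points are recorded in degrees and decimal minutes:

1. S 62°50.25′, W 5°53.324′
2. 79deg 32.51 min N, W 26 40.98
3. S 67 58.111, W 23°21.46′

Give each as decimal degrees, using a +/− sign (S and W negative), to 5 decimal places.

Point 1:
  Lat: 50.25′ = 0.837500°; total 62.837500
  S ⇒ negate
  Longitude: 5 + 53.324/60 = 5.888733
  W → negative
Point 2:
  φ: 79 + 32.51/60 = 79.541833
  N ⇒ keep positive
  Lon: 40.98′ = 0.683000°; total 26.683000
  W → negative
Point 3:
  Latitude: 67 + 58.111/60 = 67.968517
  hemisphere S, so the sign is −
  Lon: 23 + 21.46/60 = 23.357667
  W → negative

1. -62.83750, -5.88873
2. 79.54183, -26.68300
3. -67.96852, -23.35767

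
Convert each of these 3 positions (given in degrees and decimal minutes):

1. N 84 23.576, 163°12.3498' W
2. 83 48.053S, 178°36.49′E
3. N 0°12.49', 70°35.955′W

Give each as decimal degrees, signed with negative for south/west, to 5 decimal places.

1. 84.39293, -163.20583
2. -83.80088, 178.60817
3. 0.20817, -70.59925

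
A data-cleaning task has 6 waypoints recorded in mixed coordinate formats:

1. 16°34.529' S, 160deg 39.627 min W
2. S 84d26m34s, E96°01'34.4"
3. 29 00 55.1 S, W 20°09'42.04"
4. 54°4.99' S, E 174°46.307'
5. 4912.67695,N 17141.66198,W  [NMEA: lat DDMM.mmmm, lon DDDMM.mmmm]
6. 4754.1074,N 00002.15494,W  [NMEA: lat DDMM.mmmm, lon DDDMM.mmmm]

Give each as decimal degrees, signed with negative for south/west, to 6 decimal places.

1. -16.575483, -160.660450
2. -84.442778, 96.026222
3. -29.015306, -20.161678
4. -54.083167, 174.771783
5. 49.211283, -171.694366
6. 47.901790, -0.035916

Point 1:
  φ: 16 + 34.529/60 = 16.5754833
  hemisphere S, so the sign is −
  λ: 160 + 39.627/60 = 160.6604500
  hemisphere W, so the sign is −
Point 2:
  φ: 26′ + 34″ = 26.56667′; 84 + 26.56667/60 = 84.4427778
  S → negative
  Lon: 96 + 1/60 + 34.4/3600 = 96.0262222
  E ⇒ keep positive
Point 3:
  φ: 0′ + 55.1″ = 0.91833′; 29 + 0.91833/60 = 29.0153056
  S ⇒ negate
  Longitude: 9′ + 42.04″ = 9.70067′; 20 + 9.70067/60 = 20.1616778
  hemisphere W, so the sign is −
Point 4:
  Lat: 54 + 4.99/60 = 54.0831667
  S ⇒ negate
  Longitude: 46.307′ = 0.771783°; total 174.7717833
  E ⇒ keep positive
Point 5:
  Lat: split at 2 digits → 49° and 12.67695′; 49 + 12.67695/60 = 49.2112825
  N ⇒ keep positive
  Longitude: degrees = first 3 digits = 171, minutes = 41.66198; 171 + 41.66198/60 = 171.6943663
  hemisphere W, so the sign is −
Point 6:
  φ: split at 2 digits → 47° and 54.1074′; 47 + 54.1074/60 = 47.9017900
  N → positive
  Longitude: split at 3 digits → 000° and 2.15494′; 0 + 2.15494/60 = 0.0359157
  hemisphere W, so the sign is −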